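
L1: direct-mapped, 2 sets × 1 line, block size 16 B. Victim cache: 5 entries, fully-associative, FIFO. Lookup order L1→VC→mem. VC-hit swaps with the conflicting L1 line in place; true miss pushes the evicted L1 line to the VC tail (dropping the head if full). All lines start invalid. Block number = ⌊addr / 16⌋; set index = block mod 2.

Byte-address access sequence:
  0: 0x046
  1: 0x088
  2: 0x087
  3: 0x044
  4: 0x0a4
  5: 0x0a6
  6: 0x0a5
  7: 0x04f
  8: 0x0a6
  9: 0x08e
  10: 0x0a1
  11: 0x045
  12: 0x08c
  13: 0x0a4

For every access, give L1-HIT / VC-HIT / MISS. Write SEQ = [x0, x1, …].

  [0] addr=0x46 blk=4 s=0: MISS | VC []
  [1] addr=0x88 blk=8 s=0: MISS | VC [4]
  [2] addr=0x87 blk=8 s=0: L1-HIT | VC [4]
  [3] addr=0x44 blk=4 s=0: VC-HIT | VC [8]
  [4] addr=0xa4 blk=10 s=0: MISS | VC [8, 4]
  [5] addr=0xa6 blk=10 s=0: L1-HIT | VC [8, 4]
  [6] addr=0xa5 blk=10 s=0: L1-HIT | VC [8, 4]
  [7] addr=0x4f blk=4 s=0: VC-HIT | VC [8, 10]
  [8] addr=0xa6 blk=10 s=0: VC-HIT | VC [8, 4]
  [9] addr=0x8e blk=8 s=0: VC-HIT | VC [10, 4]
  [10] addr=0xa1 blk=10 s=0: VC-HIT | VC [8, 4]
  [11] addr=0x45 blk=4 s=0: VC-HIT | VC [8, 10]
  [12] addr=0x8c blk=8 s=0: VC-HIT | VC [4, 10]
  [13] addr=0xa4 blk=10 s=0: VC-HIT | VC [4, 8]

SEQ = [MISS, MISS, L1-HIT, VC-HIT, MISS, L1-HIT, L1-HIT, VC-HIT, VC-HIT, VC-HIT, VC-HIT, VC-HIT, VC-HIT, VC-HIT]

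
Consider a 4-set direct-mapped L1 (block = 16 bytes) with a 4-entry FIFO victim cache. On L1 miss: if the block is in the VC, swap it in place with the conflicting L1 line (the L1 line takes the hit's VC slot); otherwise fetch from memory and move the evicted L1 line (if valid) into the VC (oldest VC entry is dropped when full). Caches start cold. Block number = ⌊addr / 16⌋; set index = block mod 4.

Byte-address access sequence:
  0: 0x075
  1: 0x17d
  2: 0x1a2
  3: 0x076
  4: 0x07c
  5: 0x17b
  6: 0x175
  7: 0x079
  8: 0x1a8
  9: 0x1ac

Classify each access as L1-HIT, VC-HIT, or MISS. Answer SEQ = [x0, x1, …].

SEQ = [MISS, MISS, MISS, VC-HIT, L1-HIT, VC-HIT, L1-HIT, VC-HIT, L1-HIT, L1-HIT]

0: 0x75 (blk 7, set 3) → MISS  vc=[]
1: 0x17d (blk 23, set 3) → MISS  vc=[7]
2: 0x1a2 (blk 26, set 2) → MISS  vc=[7]
3: 0x76 (blk 7, set 3) → VC-HIT  vc=[23]
4: 0x7c (blk 7, set 3) → L1-HIT  vc=[23]
5: 0x17b (blk 23, set 3) → VC-HIT  vc=[7]
6: 0x175 (blk 23, set 3) → L1-HIT  vc=[7]
7: 0x79 (blk 7, set 3) → VC-HIT  vc=[23]
8: 0x1a8 (blk 26, set 2) → L1-HIT  vc=[23]
9: 0x1ac (blk 26, set 2) → L1-HIT  vc=[23]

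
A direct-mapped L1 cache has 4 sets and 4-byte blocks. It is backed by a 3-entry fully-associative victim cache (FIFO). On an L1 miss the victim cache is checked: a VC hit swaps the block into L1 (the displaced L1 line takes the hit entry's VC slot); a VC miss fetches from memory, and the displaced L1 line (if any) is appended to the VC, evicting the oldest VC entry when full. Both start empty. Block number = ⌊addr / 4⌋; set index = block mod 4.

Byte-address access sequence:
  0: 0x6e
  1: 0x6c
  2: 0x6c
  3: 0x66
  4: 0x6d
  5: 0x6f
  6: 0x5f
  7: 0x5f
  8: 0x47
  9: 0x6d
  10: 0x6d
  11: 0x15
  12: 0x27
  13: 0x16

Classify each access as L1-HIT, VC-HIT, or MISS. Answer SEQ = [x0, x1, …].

  [0] addr=0x6e blk=27 s=3: MISS | VC []
  [1] addr=0x6c blk=27 s=3: L1-HIT | VC []
  [2] addr=0x6c blk=27 s=3: L1-HIT | VC []
  [3] addr=0x66 blk=25 s=1: MISS | VC []
  [4] addr=0x6d blk=27 s=3: L1-HIT | VC []
  [5] addr=0x6f blk=27 s=3: L1-HIT | VC []
  [6] addr=0x5f blk=23 s=3: MISS | VC [27]
  [7] addr=0x5f blk=23 s=3: L1-HIT | VC [27]
  [8] addr=0x47 blk=17 s=1: MISS | VC [27, 25]
  [9] addr=0x6d blk=27 s=3: VC-HIT | VC [23, 25]
  [10] addr=0x6d blk=27 s=3: L1-HIT | VC [23, 25]
  [11] addr=0x15 blk=5 s=1: MISS | VC [23, 25, 17]
  [12] addr=0x27 blk=9 s=1: MISS | VC [25, 17, 5]
  [13] addr=0x16 blk=5 s=1: VC-HIT | VC [25, 17, 9]

SEQ = [MISS, L1-HIT, L1-HIT, MISS, L1-HIT, L1-HIT, MISS, L1-HIT, MISS, VC-HIT, L1-HIT, MISS, MISS, VC-HIT]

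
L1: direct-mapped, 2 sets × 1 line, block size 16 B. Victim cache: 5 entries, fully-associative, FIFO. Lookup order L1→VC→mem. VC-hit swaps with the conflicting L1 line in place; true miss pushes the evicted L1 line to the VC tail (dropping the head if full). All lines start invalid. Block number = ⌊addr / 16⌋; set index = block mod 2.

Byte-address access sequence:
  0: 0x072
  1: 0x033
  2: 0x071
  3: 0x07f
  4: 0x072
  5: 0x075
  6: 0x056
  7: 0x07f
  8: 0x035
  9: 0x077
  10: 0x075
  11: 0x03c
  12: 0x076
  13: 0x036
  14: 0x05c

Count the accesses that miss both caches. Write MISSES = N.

MISSES = 3

#0 0x72→b7/s1 MISS; vc=[]
#1 0x33→b3/s1 MISS; vc=[7]
#2 0x71→b7/s1 VC-HIT; vc=[3]
#3 0x7f→b7/s1 L1-HIT; vc=[3]
#4 0x72→b7/s1 L1-HIT; vc=[3]
#5 0x75→b7/s1 L1-HIT; vc=[3]
#6 0x56→b5/s1 MISS; vc=[3,7]
#7 0x7f→b7/s1 VC-HIT; vc=[3,5]
#8 0x35→b3/s1 VC-HIT; vc=[7,5]
#9 0x77→b7/s1 VC-HIT; vc=[3,5]
#10 0x75→b7/s1 L1-HIT; vc=[3,5]
#11 0x3c→b3/s1 VC-HIT; vc=[7,5]
#12 0x76→b7/s1 VC-HIT; vc=[3,5]
#13 0x36→b3/s1 VC-HIT; vc=[7,5]
#14 0x5c→b5/s1 VC-HIT; vc=[7,3]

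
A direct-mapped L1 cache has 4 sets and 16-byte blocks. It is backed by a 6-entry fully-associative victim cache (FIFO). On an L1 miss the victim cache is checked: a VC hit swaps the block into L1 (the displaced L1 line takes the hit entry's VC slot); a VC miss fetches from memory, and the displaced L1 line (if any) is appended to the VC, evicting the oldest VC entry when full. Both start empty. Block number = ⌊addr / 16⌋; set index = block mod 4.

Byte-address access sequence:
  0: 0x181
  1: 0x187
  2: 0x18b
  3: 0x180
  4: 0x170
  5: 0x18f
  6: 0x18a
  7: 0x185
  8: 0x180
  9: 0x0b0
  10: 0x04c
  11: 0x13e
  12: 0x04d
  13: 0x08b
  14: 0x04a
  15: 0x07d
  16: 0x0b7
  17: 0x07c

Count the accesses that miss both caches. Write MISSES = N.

  [0] addr=0x181 blk=24 s=0: MISS | VC []
  [1] addr=0x187 blk=24 s=0: L1-HIT | VC []
  [2] addr=0x18b blk=24 s=0: L1-HIT | VC []
  [3] addr=0x180 blk=24 s=0: L1-HIT | VC []
  [4] addr=0x170 blk=23 s=3: MISS | VC []
  [5] addr=0x18f blk=24 s=0: L1-HIT | VC []
  [6] addr=0x18a blk=24 s=0: L1-HIT | VC []
  [7] addr=0x185 blk=24 s=0: L1-HIT | VC []
  [8] addr=0x180 blk=24 s=0: L1-HIT | VC []
  [9] addr=0xb0 blk=11 s=3: MISS | VC [23]
  [10] addr=0x4c blk=4 s=0: MISS | VC [23, 24]
  [11] addr=0x13e blk=19 s=3: MISS | VC [23, 24, 11]
  [12] addr=0x4d blk=4 s=0: L1-HIT | VC [23, 24, 11]
  [13] addr=0x8b blk=8 s=0: MISS | VC [23, 24, 11, 4]
  [14] addr=0x4a blk=4 s=0: VC-HIT | VC [23, 24, 11, 8]
  [15] addr=0x7d blk=7 s=3: MISS | VC [23, 24, 11, 8, 19]
  [16] addr=0xb7 blk=11 s=3: VC-HIT | VC [23, 24, 7, 8, 19]
  [17] addr=0x7c blk=7 s=3: VC-HIT | VC [23, 24, 11, 8, 19]

MISSES = 7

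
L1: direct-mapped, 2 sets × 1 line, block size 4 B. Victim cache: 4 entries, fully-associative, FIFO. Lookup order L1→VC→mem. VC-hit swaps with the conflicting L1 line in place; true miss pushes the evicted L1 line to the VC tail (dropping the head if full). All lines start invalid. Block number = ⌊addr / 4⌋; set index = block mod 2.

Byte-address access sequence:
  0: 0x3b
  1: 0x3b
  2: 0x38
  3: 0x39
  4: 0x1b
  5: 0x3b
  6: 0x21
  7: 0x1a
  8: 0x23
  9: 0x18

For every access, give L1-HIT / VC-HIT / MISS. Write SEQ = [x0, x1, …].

#0 0x3b→b14/s0 MISS; vc=[]
#1 0x3b→b14/s0 L1-HIT; vc=[]
#2 0x38→b14/s0 L1-HIT; vc=[]
#3 0x39→b14/s0 L1-HIT; vc=[]
#4 0x1b→b6/s0 MISS; vc=[14]
#5 0x3b→b14/s0 VC-HIT; vc=[6]
#6 0x21→b8/s0 MISS; vc=[6,14]
#7 0x1a→b6/s0 VC-HIT; vc=[8,14]
#8 0x23→b8/s0 VC-HIT; vc=[6,14]
#9 0x18→b6/s0 VC-HIT; vc=[8,14]

SEQ = [MISS, L1-HIT, L1-HIT, L1-HIT, MISS, VC-HIT, MISS, VC-HIT, VC-HIT, VC-HIT]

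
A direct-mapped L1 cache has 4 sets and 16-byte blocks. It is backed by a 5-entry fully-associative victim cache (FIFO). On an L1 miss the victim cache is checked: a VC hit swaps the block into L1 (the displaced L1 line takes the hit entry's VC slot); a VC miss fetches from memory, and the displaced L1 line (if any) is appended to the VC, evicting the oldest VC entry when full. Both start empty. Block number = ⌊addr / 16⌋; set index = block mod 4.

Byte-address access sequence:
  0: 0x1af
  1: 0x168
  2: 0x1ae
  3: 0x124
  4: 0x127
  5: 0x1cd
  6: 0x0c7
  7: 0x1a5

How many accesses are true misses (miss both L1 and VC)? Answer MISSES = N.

0: 0x1af (blk 26, set 2) → MISS  vc=[]
1: 0x168 (blk 22, set 2) → MISS  vc=[26]
2: 0x1ae (blk 26, set 2) → VC-HIT  vc=[22]
3: 0x124 (blk 18, set 2) → MISS  vc=[22, 26]
4: 0x127 (blk 18, set 2) → L1-HIT  vc=[22, 26]
5: 0x1cd (blk 28, set 0) → MISS  vc=[22, 26]
6: 0xc7 (blk 12, set 0) → MISS  vc=[22, 26, 28]
7: 0x1a5 (blk 26, set 2) → VC-HIT  vc=[22, 18, 28]

MISSES = 5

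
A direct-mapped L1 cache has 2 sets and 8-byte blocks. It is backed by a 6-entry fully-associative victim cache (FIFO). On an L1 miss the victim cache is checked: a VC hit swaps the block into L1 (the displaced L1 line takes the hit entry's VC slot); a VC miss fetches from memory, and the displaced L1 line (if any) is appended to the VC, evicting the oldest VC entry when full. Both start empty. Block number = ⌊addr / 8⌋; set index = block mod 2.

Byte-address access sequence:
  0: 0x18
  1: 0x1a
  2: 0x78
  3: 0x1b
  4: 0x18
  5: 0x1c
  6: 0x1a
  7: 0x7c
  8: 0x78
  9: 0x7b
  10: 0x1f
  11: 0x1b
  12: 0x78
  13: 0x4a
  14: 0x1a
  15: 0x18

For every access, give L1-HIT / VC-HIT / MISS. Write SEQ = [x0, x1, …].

0: 0x18 (blk 3, set 1) → MISS  vc=[]
1: 0x1a (blk 3, set 1) → L1-HIT  vc=[]
2: 0x78 (blk 15, set 1) → MISS  vc=[3]
3: 0x1b (blk 3, set 1) → VC-HIT  vc=[15]
4: 0x18 (blk 3, set 1) → L1-HIT  vc=[15]
5: 0x1c (blk 3, set 1) → L1-HIT  vc=[15]
6: 0x1a (blk 3, set 1) → L1-HIT  vc=[15]
7: 0x7c (blk 15, set 1) → VC-HIT  vc=[3]
8: 0x78 (blk 15, set 1) → L1-HIT  vc=[3]
9: 0x7b (blk 15, set 1) → L1-HIT  vc=[3]
10: 0x1f (blk 3, set 1) → VC-HIT  vc=[15]
11: 0x1b (blk 3, set 1) → L1-HIT  vc=[15]
12: 0x78 (blk 15, set 1) → VC-HIT  vc=[3]
13: 0x4a (blk 9, set 1) → MISS  vc=[3, 15]
14: 0x1a (blk 3, set 1) → VC-HIT  vc=[9, 15]
15: 0x18 (blk 3, set 1) → L1-HIT  vc=[9, 15]

SEQ = [MISS, L1-HIT, MISS, VC-HIT, L1-HIT, L1-HIT, L1-HIT, VC-HIT, L1-HIT, L1-HIT, VC-HIT, L1-HIT, VC-HIT, MISS, VC-HIT, L1-HIT]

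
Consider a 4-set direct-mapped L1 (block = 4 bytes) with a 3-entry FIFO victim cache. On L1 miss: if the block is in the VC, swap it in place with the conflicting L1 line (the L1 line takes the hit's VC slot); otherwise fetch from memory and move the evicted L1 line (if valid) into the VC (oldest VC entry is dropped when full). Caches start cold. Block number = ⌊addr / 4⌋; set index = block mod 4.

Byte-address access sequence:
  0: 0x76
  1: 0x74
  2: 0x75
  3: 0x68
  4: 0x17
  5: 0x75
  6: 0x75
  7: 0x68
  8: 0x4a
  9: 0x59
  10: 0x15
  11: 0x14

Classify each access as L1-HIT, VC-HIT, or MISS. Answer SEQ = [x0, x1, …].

SEQ = [MISS, L1-HIT, L1-HIT, MISS, MISS, VC-HIT, L1-HIT, L1-HIT, MISS, MISS, VC-HIT, L1-HIT]

#0 0x76→b29/s1 MISS; vc=[]
#1 0x74→b29/s1 L1-HIT; vc=[]
#2 0x75→b29/s1 L1-HIT; vc=[]
#3 0x68→b26/s2 MISS; vc=[]
#4 0x17→b5/s1 MISS; vc=[29]
#5 0x75→b29/s1 VC-HIT; vc=[5]
#6 0x75→b29/s1 L1-HIT; vc=[5]
#7 0x68→b26/s2 L1-HIT; vc=[5]
#8 0x4a→b18/s2 MISS; vc=[5,26]
#9 0x59→b22/s2 MISS; vc=[5,26,18]
#10 0x15→b5/s1 VC-HIT; vc=[29,26,18]
#11 0x14→b5/s1 L1-HIT; vc=[29,26,18]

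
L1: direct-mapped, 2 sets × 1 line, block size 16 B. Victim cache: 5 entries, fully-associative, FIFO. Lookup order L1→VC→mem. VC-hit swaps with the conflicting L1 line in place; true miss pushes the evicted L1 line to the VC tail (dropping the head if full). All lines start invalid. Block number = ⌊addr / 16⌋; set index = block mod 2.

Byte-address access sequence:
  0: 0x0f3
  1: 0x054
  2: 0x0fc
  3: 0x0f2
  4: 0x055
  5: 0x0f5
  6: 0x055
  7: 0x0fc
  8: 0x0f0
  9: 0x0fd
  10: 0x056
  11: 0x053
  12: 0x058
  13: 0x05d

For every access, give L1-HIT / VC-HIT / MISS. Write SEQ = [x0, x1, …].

SEQ = [MISS, MISS, VC-HIT, L1-HIT, VC-HIT, VC-HIT, VC-HIT, VC-HIT, L1-HIT, L1-HIT, VC-HIT, L1-HIT, L1-HIT, L1-HIT]

  [0] addr=0xf3 blk=15 s=1: MISS | VC []
  [1] addr=0x54 blk=5 s=1: MISS | VC [15]
  [2] addr=0xfc blk=15 s=1: VC-HIT | VC [5]
  [3] addr=0xf2 blk=15 s=1: L1-HIT | VC [5]
  [4] addr=0x55 blk=5 s=1: VC-HIT | VC [15]
  [5] addr=0xf5 blk=15 s=1: VC-HIT | VC [5]
  [6] addr=0x55 blk=5 s=1: VC-HIT | VC [15]
  [7] addr=0xfc blk=15 s=1: VC-HIT | VC [5]
  [8] addr=0xf0 blk=15 s=1: L1-HIT | VC [5]
  [9] addr=0xfd blk=15 s=1: L1-HIT | VC [5]
  [10] addr=0x56 blk=5 s=1: VC-HIT | VC [15]
  [11] addr=0x53 blk=5 s=1: L1-HIT | VC [15]
  [12] addr=0x58 blk=5 s=1: L1-HIT | VC [15]
  [13] addr=0x5d blk=5 s=1: L1-HIT | VC [15]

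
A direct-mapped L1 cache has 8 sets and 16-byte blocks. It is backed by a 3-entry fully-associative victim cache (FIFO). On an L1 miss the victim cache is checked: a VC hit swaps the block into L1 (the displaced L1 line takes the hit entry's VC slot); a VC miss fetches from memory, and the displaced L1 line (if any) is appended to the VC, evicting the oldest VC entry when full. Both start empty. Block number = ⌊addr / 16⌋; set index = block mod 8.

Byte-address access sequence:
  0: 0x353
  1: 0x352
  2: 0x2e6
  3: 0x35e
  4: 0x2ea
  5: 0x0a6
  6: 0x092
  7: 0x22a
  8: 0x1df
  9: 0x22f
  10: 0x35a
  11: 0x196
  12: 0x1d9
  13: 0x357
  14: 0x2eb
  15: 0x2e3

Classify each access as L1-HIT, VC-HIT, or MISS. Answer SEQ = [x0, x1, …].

0: 0x353 (blk 53, set 5) → MISS  vc=[]
1: 0x352 (blk 53, set 5) → L1-HIT  vc=[]
2: 0x2e6 (blk 46, set 6) → MISS  vc=[]
3: 0x35e (blk 53, set 5) → L1-HIT  vc=[]
4: 0x2ea (blk 46, set 6) → L1-HIT  vc=[]
5: 0xa6 (blk 10, set 2) → MISS  vc=[]
6: 0x92 (blk 9, set 1) → MISS  vc=[]
7: 0x22a (blk 34, set 2) → MISS  vc=[10]
8: 0x1df (blk 29, set 5) → MISS  vc=[10, 53]
9: 0x22f (blk 34, set 2) → L1-HIT  vc=[10, 53]
10: 0x35a (blk 53, set 5) → VC-HIT  vc=[10, 29]
11: 0x196 (blk 25, set 1) → MISS  vc=[10, 29, 9]
12: 0x1d9 (blk 29, set 5) → VC-HIT  vc=[10, 53, 9]
13: 0x357 (blk 53, set 5) → VC-HIT  vc=[10, 29, 9]
14: 0x2eb (blk 46, set 6) → L1-HIT  vc=[10, 29, 9]
15: 0x2e3 (blk 46, set 6) → L1-HIT  vc=[10, 29, 9]

SEQ = [MISS, L1-HIT, MISS, L1-HIT, L1-HIT, MISS, MISS, MISS, MISS, L1-HIT, VC-HIT, MISS, VC-HIT, VC-HIT, L1-HIT, L1-HIT]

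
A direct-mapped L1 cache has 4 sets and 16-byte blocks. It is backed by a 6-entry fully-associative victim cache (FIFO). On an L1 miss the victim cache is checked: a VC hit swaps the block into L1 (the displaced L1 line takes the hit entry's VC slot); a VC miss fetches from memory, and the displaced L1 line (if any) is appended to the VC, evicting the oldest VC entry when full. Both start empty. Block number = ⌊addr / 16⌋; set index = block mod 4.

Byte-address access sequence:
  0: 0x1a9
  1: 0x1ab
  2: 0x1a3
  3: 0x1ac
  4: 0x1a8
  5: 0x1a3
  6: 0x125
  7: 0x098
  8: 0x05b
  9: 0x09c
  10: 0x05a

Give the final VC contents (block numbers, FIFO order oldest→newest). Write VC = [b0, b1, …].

#0 0x1a9→b26/s2 MISS; vc=[]
#1 0x1ab→b26/s2 L1-HIT; vc=[]
#2 0x1a3→b26/s2 L1-HIT; vc=[]
#3 0x1ac→b26/s2 L1-HIT; vc=[]
#4 0x1a8→b26/s2 L1-HIT; vc=[]
#5 0x1a3→b26/s2 L1-HIT; vc=[]
#6 0x125→b18/s2 MISS; vc=[26]
#7 0x98→b9/s1 MISS; vc=[26]
#8 0x5b→b5/s1 MISS; vc=[26,9]
#9 0x9c→b9/s1 VC-HIT; vc=[26,5]
#10 0x5a→b5/s1 VC-HIT; vc=[26,9]

VC = [26, 9]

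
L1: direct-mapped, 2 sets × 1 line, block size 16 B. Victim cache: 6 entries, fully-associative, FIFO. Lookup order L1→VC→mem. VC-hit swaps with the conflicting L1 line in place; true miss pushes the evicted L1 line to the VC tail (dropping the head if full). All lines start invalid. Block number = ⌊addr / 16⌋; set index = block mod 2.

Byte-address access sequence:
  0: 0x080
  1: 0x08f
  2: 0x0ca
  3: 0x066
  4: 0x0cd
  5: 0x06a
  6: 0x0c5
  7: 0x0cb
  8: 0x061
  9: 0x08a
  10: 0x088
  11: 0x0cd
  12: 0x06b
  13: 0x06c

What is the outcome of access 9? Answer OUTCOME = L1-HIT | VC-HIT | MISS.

#0 0x80→b8/s0 MISS; vc=[]
#1 0x8f→b8/s0 L1-HIT; vc=[]
#2 0xca→b12/s0 MISS; vc=[8]
#3 0x66→b6/s0 MISS; vc=[8,12]
#4 0xcd→b12/s0 VC-HIT; vc=[8,6]
#5 0x6a→b6/s0 VC-HIT; vc=[8,12]
#6 0xc5→b12/s0 VC-HIT; vc=[8,6]
#7 0xcb→b12/s0 L1-HIT; vc=[8,6]
#8 0x61→b6/s0 VC-HIT; vc=[8,12]
#9 0x8a→b8/s0 VC-HIT; vc=[6,12]
#10 0x88→b8/s0 L1-HIT; vc=[6,12]
#11 0xcd→b12/s0 VC-HIT; vc=[6,8]
#12 0x6b→b6/s0 VC-HIT; vc=[12,8]
#13 0x6c→b6/s0 L1-HIT; vc=[12,8]

OUTCOME = VC-HIT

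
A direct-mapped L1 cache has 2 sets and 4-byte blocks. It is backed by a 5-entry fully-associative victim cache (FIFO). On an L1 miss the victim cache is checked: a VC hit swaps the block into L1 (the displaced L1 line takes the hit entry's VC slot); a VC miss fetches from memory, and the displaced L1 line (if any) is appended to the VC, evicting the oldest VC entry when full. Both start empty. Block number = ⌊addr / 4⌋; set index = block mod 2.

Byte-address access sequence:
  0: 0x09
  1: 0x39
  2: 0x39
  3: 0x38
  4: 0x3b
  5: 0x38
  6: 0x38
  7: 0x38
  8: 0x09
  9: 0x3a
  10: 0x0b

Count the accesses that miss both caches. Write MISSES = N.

MISSES = 2

0: 0x9 (blk 2, set 0) → MISS  vc=[]
1: 0x39 (blk 14, set 0) → MISS  vc=[2]
2: 0x39 (blk 14, set 0) → L1-HIT  vc=[2]
3: 0x38 (blk 14, set 0) → L1-HIT  vc=[2]
4: 0x3b (blk 14, set 0) → L1-HIT  vc=[2]
5: 0x38 (blk 14, set 0) → L1-HIT  vc=[2]
6: 0x38 (blk 14, set 0) → L1-HIT  vc=[2]
7: 0x38 (blk 14, set 0) → L1-HIT  vc=[2]
8: 0x9 (blk 2, set 0) → VC-HIT  vc=[14]
9: 0x3a (blk 14, set 0) → VC-HIT  vc=[2]
10: 0xb (blk 2, set 0) → VC-HIT  vc=[14]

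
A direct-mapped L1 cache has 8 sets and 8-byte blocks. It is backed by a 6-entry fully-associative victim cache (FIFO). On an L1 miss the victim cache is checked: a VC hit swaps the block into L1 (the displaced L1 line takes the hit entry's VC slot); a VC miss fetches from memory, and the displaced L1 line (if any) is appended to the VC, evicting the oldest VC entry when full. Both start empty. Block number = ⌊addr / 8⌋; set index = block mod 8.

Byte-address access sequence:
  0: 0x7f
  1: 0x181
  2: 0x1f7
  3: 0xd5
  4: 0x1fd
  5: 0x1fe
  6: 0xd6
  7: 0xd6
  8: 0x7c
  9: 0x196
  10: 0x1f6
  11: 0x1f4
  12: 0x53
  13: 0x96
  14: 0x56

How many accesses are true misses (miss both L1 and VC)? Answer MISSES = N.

  [0] addr=0x7f blk=15 s=7: MISS | VC []
  [1] addr=0x181 blk=48 s=0: MISS | VC []
  [2] addr=0x1f7 blk=62 s=6: MISS | VC []
  [3] addr=0xd5 blk=26 s=2: MISS | VC []
  [4] addr=0x1fd blk=63 s=7: MISS | VC [15]
  [5] addr=0x1fe blk=63 s=7: L1-HIT | VC [15]
  [6] addr=0xd6 blk=26 s=2: L1-HIT | VC [15]
  [7] addr=0xd6 blk=26 s=2: L1-HIT | VC [15]
  [8] addr=0x7c blk=15 s=7: VC-HIT | VC [63]
  [9] addr=0x196 blk=50 s=2: MISS | VC [63, 26]
  [10] addr=0x1f6 blk=62 s=6: L1-HIT | VC [63, 26]
  [11] addr=0x1f4 blk=62 s=6: L1-HIT | VC [63, 26]
  [12] addr=0x53 blk=10 s=2: MISS | VC [63, 26, 50]
  [13] addr=0x96 blk=18 s=2: MISS | VC [63, 26, 50, 10]
  [14] addr=0x56 blk=10 s=2: VC-HIT | VC [63, 26, 50, 18]

MISSES = 8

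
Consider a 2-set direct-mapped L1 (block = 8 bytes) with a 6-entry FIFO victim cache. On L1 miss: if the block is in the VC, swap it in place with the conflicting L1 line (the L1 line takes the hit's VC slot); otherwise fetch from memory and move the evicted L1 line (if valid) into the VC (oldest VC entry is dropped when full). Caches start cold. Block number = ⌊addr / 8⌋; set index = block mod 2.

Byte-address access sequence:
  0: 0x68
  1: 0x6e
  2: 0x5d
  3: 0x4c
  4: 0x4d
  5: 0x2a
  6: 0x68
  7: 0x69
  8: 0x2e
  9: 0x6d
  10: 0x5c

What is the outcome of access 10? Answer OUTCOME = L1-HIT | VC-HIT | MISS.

OUTCOME = VC-HIT

  [0] addr=0x68 blk=13 s=1: MISS | VC []
  [1] addr=0x6e blk=13 s=1: L1-HIT | VC []
  [2] addr=0x5d blk=11 s=1: MISS | VC [13]
  [3] addr=0x4c blk=9 s=1: MISS | VC [13, 11]
  [4] addr=0x4d blk=9 s=1: L1-HIT | VC [13, 11]
  [5] addr=0x2a blk=5 s=1: MISS | VC [13, 11, 9]
  [6] addr=0x68 blk=13 s=1: VC-HIT | VC [5, 11, 9]
  [7] addr=0x69 blk=13 s=1: L1-HIT | VC [5, 11, 9]
  [8] addr=0x2e blk=5 s=1: VC-HIT | VC [13, 11, 9]
  [9] addr=0x6d blk=13 s=1: VC-HIT | VC [5, 11, 9]
  [10] addr=0x5c blk=11 s=1: VC-HIT | VC [5, 13, 9]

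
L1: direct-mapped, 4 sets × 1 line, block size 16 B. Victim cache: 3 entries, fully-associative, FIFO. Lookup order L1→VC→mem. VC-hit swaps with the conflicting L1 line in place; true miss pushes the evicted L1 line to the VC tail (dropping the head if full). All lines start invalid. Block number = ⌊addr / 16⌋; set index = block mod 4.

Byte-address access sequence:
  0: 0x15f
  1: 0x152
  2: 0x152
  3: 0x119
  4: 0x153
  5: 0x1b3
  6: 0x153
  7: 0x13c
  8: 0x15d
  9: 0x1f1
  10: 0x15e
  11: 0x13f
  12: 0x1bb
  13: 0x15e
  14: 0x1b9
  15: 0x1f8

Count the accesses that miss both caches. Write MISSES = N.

0: 0x15f (blk 21, set 1) → MISS  vc=[]
1: 0x152 (blk 21, set 1) → L1-HIT  vc=[]
2: 0x152 (blk 21, set 1) → L1-HIT  vc=[]
3: 0x119 (blk 17, set 1) → MISS  vc=[21]
4: 0x153 (blk 21, set 1) → VC-HIT  vc=[17]
5: 0x1b3 (blk 27, set 3) → MISS  vc=[17]
6: 0x153 (blk 21, set 1) → L1-HIT  vc=[17]
7: 0x13c (blk 19, set 3) → MISS  vc=[17, 27]
8: 0x15d (blk 21, set 1) → L1-HIT  vc=[17, 27]
9: 0x1f1 (blk 31, set 3) → MISS  vc=[17, 27, 19]
10: 0x15e (blk 21, set 1) → L1-HIT  vc=[17, 27, 19]
11: 0x13f (blk 19, set 3) → VC-HIT  vc=[17, 27, 31]
12: 0x1bb (blk 27, set 3) → VC-HIT  vc=[17, 19, 31]
13: 0x15e (blk 21, set 1) → L1-HIT  vc=[17, 19, 31]
14: 0x1b9 (blk 27, set 3) → L1-HIT  vc=[17, 19, 31]
15: 0x1f8 (blk 31, set 3) → VC-HIT  vc=[17, 19, 27]

MISSES = 5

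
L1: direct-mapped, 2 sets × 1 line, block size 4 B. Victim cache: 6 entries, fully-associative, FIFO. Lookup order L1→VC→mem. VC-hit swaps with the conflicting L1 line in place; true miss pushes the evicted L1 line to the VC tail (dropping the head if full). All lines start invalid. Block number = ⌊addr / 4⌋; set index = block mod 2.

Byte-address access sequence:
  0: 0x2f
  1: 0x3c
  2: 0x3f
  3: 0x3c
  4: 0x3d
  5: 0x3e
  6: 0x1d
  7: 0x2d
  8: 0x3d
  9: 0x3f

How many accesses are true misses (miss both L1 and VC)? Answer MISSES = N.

#0 0x2f→b11/s1 MISS; vc=[]
#1 0x3c→b15/s1 MISS; vc=[11]
#2 0x3f→b15/s1 L1-HIT; vc=[11]
#3 0x3c→b15/s1 L1-HIT; vc=[11]
#4 0x3d→b15/s1 L1-HIT; vc=[11]
#5 0x3e→b15/s1 L1-HIT; vc=[11]
#6 0x1d→b7/s1 MISS; vc=[11,15]
#7 0x2d→b11/s1 VC-HIT; vc=[7,15]
#8 0x3d→b15/s1 VC-HIT; vc=[7,11]
#9 0x3f→b15/s1 L1-HIT; vc=[7,11]

MISSES = 3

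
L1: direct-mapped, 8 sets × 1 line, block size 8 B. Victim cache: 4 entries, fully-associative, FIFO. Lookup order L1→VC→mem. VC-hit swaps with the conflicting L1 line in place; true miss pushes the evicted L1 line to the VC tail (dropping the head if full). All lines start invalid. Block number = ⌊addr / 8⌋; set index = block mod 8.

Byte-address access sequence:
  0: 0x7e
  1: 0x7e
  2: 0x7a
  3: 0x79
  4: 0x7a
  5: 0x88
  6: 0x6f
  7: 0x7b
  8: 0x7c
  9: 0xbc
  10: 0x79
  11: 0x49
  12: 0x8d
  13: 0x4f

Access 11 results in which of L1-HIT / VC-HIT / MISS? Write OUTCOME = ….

OUTCOME = MISS

  [0] addr=0x7e blk=15 s=7: MISS | VC []
  [1] addr=0x7e blk=15 s=7: L1-HIT | VC []
  [2] addr=0x7a blk=15 s=7: L1-HIT | VC []
  [3] addr=0x79 blk=15 s=7: L1-HIT | VC []
  [4] addr=0x7a blk=15 s=7: L1-HIT | VC []
  [5] addr=0x88 blk=17 s=1: MISS | VC []
  [6] addr=0x6f blk=13 s=5: MISS | VC []
  [7] addr=0x7b blk=15 s=7: L1-HIT | VC []
  [8] addr=0x7c blk=15 s=7: L1-HIT | VC []
  [9] addr=0xbc blk=23 s=7: MISS | VC [15]
  [10] addr=0x79 blk=15 s=7: VC-HIT | VC [23]
  [11] addr=0x49 blk=9 s=1: MISS | VC [23, 17]
  [12] addr=0x8d blk=17 s=1: VC-HIT | VC [23, 9]
  [13] addr=0x4f blk=9 s=1: VC-HIT | VC [23, 17]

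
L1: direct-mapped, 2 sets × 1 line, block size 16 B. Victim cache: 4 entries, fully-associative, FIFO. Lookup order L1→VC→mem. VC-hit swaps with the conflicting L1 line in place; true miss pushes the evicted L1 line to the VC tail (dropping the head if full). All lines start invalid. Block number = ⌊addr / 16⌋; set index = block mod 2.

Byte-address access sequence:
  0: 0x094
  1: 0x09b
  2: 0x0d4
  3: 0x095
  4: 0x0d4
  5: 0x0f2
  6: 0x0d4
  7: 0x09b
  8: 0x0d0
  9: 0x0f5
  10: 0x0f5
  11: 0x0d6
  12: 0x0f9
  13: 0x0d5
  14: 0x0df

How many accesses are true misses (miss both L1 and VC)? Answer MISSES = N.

#0 0x94→b9/s1 MISS; vc=[]
#1 0x9b→b9/s1 L1-HIT; vc=[]
#2 0xd4→b13/s1 MISS; vc=[9]
#3 0x95→b9/s1 VC-HIT; vc=[13]
#4 0xd4→b13/s1 VC-HIT; vc=[9]
#5 0xf2→b15/s1 MISS; vc=[9,13]
#6 0xd4→b13/s1 VC-HIT; vc=[9,15]
#7 0x9b→b9/s1 VC-HIT; vc=[13,15]
#8 0xd0→b13/s1 VC-HIT; vc=[9,15]
#9 0xf5→b15/s1 VC-HIT; vc=[9,13]
#10 0xf5→b15/s1 L1-HIT; vc=[9,13]
#11 0xd6→b13/s1 VC-HIT; vc=[9,15]
#12 0xf9→b15/s1 VC-HIT; vc=[9,13]
#13 0xd5→b13/s1 VC-HIT; vc=[9,15]
#14 0xdf→b13/s1 L1-HIT; vc=[9,15]

MISSES = 3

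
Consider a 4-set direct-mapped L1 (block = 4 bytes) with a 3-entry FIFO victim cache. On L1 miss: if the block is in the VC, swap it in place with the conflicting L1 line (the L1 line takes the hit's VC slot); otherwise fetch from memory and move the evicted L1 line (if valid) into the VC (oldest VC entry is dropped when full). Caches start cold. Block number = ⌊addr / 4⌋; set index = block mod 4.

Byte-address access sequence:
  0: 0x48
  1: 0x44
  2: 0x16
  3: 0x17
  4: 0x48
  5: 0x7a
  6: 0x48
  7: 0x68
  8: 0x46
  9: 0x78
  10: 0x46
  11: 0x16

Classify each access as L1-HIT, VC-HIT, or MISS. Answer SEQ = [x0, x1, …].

SEQ = [MISS, MISS, MISS, L1-HIT, L1-HIT, MISS, VC-HIT, MISS, VC-HIT, VC-HIT, L1-HIT, VC-HIT]

0: 0x48 (blk 18, set 2) → MISS  vc=[]
1: 0x44 (blk 17, set 1) → MISS  vc=[]
2: 0x16 (blk 5, set 1) → MISS  vc=[17]
3: 0x17 (blk 5, set 1) → L1-HIT  vc=[17]
4: 0x48 (blk 18, set 2) → L1-HIT  vc=[17]
5: 0x7a (blk 30, set 2) → MISS  vc=[17, 18]
6: 0x48 (blk 18, set 2) → VC-HIT  vc=[17, 30]
7: 0x68 (blk 26, set 2) → MISS  vc=[17, 30, 18]
8: 0x46 (blk 17, set 1) → VC-HIT  vc=[5, 30, 18]
9: 0x78 (blk 30, set 2) → VC-HIT  vc=[5, 26, 18]
10: 0x46 (blk 17, set 1) → L1-HIT  vc=[5, 26, 18]
11: 0x16 (blk 5, set 1) → VC-HIT  vc=[17, 26, 18]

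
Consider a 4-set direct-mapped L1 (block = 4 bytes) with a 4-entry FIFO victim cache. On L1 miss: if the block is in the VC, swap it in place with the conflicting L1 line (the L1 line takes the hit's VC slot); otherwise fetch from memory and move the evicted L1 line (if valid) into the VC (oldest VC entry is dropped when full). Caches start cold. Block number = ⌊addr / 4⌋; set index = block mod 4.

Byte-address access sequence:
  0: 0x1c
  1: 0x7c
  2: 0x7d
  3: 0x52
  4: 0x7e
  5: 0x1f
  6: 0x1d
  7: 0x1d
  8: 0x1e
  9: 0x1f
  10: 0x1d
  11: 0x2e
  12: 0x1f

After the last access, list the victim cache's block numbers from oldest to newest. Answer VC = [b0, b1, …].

VC = [31, 11]

  [0] addr=0x1c blk=7 s=3: MISS | VC []
  [1] addr=0x7c blk=31 s=3: MISS | VC [7]
  [2] addr=0x7d blk=31 s=3: L1-HIT | VC [7]
  [3] addr=0x52 blk=20 s=0: MISS | VC [7]
  [4] addr=0x7e blk=31 s=3: L1-HIT | VC [7]
  [5] addr=0x1f blk=7 s=3: VC-HIT | VC [31]
  [6] addr=0x1d blk=7 s=3: L1-HIT | VC [31]
  [7] addr=0x1d blk=7 s=3: L1-HIT | VC [31]
  [8] addr=0x1e blk=7 s=3: L1-HIT | VC [31]
  [9] addr=0x1f blk=7 s=3: L1-HIT | VC [31]
  [10] addr=0x1d blk=7 s=3: L1-HIT | VC [31]
  [11] addr=0x2e blk=11 s=3: MISS | VC [31, 7]
  [12] addr=0x1f blk=7 s=3: VC-HIT | VC [31, 11]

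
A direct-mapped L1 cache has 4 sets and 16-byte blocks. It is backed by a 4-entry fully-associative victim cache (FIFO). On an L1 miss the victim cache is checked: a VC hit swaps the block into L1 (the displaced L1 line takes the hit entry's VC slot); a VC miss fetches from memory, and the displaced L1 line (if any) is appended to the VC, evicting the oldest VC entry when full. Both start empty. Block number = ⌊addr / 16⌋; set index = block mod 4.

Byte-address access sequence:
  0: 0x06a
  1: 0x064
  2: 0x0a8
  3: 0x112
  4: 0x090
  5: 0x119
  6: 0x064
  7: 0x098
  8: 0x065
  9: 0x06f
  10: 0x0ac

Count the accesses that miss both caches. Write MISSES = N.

0: 0x6a (blk 6, set 2) → MISS  vc=[]
1: 0x64 (blk 6, set 2) → L1-HIT  vc=[]
2: 0xa8 (blk 10, set 2) → MISS  vc=[6]
3: 0x112 (blk 17, set 1) → MISS  vc=[6]
4: 0x90 (blk 9, set 1) → MISS  vc=[6, 17]
5: 0x119 (blk 17, set 1) → VC-HIT  vc=[6, 9]
6: 0x64 (blk 6, set 2) → VC-HIT  vc=[10, 9]
7: 0x98 (blk 9, set 1) → VC-HIT  vc=[10, 17]
8: 0x65 (blk 6, set 2) → L1-HIT  vc=[10, 17]
9: 0x6f (blk 6, set 2) → L1-HIT  vc=[10, 17]
10: 0xac (blk 10, set 2) → VC-HIT  vc=[6, 17]

MISSES = 4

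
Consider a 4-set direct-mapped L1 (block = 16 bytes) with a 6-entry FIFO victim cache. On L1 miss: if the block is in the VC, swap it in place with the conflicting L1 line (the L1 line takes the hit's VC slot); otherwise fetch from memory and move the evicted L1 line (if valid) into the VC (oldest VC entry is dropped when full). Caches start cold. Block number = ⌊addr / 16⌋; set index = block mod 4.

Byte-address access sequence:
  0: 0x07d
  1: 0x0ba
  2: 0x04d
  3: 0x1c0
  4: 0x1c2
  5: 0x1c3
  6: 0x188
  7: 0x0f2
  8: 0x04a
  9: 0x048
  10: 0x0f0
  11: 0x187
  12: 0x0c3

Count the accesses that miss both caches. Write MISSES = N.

MISSES = 7

  [0] addr=0x7d blk=7 s=3: MISS | VC []
  [1] addr=0xba blk=11 s=3: MISS | VC [7]
  [2] addr=0x4d blk=4 s=0: MISS | VC [7]
  [3] addr=0x1c0 blk=28 s=0: MISS | VC [7, 4]
  [4] addr=0x1c2 blk=28 s=0: L1-HIT | VC [7, 4]
  [5] addr=0x1c3 blk=28 s=0: L1-HIT | VC [7, 4]
  [6] addr=0x188 blk=24 s=0: MISS | VC [7, 4, 28]
  [7] addr=0xf2 blk=15 s=3: MISS | VC [7, 4, 28, 11]
  [8] addr=0x4a blk=4 s=0: VC-HIT | VC [7, 24, 28, 11]
  [9] addr=0x48 blk=4 s=0: L1-HIT | VC [7, 24, 28, 11]
  [10] addr=0xf0 blk=15 s=3: L1-HIT | VC [7, 24, 28, 11]
  [11] addr=0x187 blk=24 s=0: VC-HIT | VC [7, 4, 28, 11]
  [12] addr=0xc3 blk=12 s=0: MISS | VC [7, 4, 28, 11, 24]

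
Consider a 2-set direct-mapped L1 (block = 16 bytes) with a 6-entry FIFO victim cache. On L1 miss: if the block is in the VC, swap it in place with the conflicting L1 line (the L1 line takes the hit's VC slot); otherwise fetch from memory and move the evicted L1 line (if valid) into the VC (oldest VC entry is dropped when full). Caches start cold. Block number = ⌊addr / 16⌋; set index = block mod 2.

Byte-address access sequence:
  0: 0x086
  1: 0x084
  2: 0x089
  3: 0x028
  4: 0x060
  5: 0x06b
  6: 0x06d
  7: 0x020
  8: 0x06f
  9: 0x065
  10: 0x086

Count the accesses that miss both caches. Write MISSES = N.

MISSES = 3

  [0] addr=0x86 blk=8 s=0: MISS | VC []
  [1] addr=0x84 blk=8 s=0: L1-HIT | VC []
  [2] addr=0x89 blk=8 s=0: L1-HIT | VC []
  [3] addr=0x28 blk=2 s=0: MISS | VC [8]
  [4] addr=0x60 blk=6 s=0: MISS | VC [8, 2]
  [5] addr=0x6b blk=6 s=0: L1-HIT | VC [8, 2]
  [6] addr=0x6d blk=6 s=0: L1-HIT | VC [8, 2]
  [7] addr=0x20 blk=2 s=0: VC-HIT | VC [8, 6]
  [8] addr=0x6f blk=6 s=0: VC-HIT | VC [8, 2]
  [9] addr=0x65 blk=6 s=0: L1-HIT | VC [8, 2]
  [10] addr=0x86 blk=8 s=0: VC-HIT | VC [6, 2]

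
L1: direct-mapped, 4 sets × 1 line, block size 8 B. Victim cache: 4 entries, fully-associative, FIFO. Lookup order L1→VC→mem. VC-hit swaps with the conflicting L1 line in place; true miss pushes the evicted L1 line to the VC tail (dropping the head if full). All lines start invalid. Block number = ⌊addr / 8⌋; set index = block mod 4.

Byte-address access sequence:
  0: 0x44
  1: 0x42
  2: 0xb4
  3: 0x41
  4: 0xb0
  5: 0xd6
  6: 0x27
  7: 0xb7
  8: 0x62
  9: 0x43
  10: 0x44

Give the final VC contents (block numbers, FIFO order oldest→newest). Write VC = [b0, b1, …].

VC = [26, 12, 4]

  [0] addr=0x44 blk=8 s=0: MISS | VC []
  [1] addr=0x42 blk=8 s=0: L1-HIT | VC []
  [2] addr=0xb4 blk=22 s=2: MISS | VC []
  [3] addr=0x41 blk=8 s=0: L1-HIT | VC []
  [4] addr=0xb0 blk=22 s=2: L1-HIT | VC []
  [5] addr=0xd6 blk=26 s=2: MISS | VC [22]
  [6] addr=0x27 blk=4 s=0: MISS | VC [22, 8]
  [7] addr=0xb7 blk=22 s=2: VC-HIT | VC [26, 8]
  [8] addr=0x62 blk=12 s=0: MISS | VC [26, 8, 4]
  [9] addr=0x43 blk=8 s=0: VC-HIT | VC [26, 12, 4]
  [10] addr=0x44 blk=8 s=0: L1-HIT | VC [26, 12, 4]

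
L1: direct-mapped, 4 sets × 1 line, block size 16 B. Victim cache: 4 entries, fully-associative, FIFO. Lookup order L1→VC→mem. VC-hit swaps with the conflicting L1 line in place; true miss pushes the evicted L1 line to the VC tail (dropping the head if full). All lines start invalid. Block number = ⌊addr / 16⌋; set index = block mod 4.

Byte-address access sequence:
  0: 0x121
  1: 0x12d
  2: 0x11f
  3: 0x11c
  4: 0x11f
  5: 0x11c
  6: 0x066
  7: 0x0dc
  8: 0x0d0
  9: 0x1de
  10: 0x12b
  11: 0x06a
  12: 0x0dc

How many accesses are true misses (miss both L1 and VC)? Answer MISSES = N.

MISSES = 5

#0 0x121→b18/s2 MISS; vc=[]
#1 0x12d→b18/s2 L1-HIT; vc=[]
#2 0x11f→b17/s1 MISS; vc=[]
#3 0x11c→b17/s1 L1-HIT; vc=[]
#4 0x11f→b17/s1 L1-HIT; vc=[]
#5 0x11c→b17/s1 L1-HIT; vc=[]
#6 0x66→b6/s2 MISS; vc=[18]
#7 0xdc→b13/s1 MISS; vc=[18,17]
#8 0xd0→b13/s1 L1-HIT; vc=[18,17]
#9 0x1de→b29/s1 MISS; vc=[18,17,13]
#10 0x12b→b18/s2 VC-HIT; vc=[6,17,13]
#11 0x6a→b6/s2 VC-HIT; vc=[18,17,13]
#12 0xdc→b13/s1 VC-HIT; vc=[18,17,29]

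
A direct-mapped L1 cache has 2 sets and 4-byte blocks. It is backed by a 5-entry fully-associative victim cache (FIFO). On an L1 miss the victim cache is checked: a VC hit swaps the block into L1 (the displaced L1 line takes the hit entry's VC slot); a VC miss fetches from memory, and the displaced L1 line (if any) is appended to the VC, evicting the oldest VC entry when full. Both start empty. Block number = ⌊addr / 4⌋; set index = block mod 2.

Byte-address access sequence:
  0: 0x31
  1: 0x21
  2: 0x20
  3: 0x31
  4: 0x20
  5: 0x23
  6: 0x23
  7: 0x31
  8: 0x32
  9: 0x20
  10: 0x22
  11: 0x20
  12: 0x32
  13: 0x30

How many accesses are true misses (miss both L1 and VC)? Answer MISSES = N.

MISSES = 2

#0 0x31→b12/s0 MISS; vc=[]
#1 0x21→b8/s0 MISS; vc=[12]
#2 0x20→b8/s0 L1-HIT; vc=[12]
#3 0x31→b12/s0 VC-HIT; vc=[8]
#4 0x20→b8/s0 VC-HIT; vc=[12]
#5 0x23→b8/s0 L1-HIT; vc=[12]
#6 0x23→b8/s0 L1-HIT; vc=[12]
#7 0x31→b12/s0 VC-HIT; vc=[8]
#8 0x32→b12/s0 L1-HIT; vc=[8]
#9 0x20→b8/s0 VC-HIT; vc=[12]
#10 0x22→b8/s0 L1-HIT; vc=[12]
#11 0x20→b8/s0 L1-HIT; vc=[12]
#12 0x32→b12/s0 VC-HIT; vc=[8]
#13 0x30→b12/s0 L1-HIT; vc=[8]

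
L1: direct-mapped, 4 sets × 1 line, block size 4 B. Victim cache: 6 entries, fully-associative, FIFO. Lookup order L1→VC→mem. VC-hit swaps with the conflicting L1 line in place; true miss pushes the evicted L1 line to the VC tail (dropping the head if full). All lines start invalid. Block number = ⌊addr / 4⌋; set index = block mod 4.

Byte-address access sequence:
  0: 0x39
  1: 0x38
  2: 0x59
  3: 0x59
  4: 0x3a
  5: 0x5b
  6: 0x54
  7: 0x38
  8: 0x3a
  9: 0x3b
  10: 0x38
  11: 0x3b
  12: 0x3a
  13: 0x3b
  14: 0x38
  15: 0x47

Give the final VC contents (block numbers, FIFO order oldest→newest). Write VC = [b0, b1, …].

VC = [22, 21]

0: 0x39 (blk 14, set 2) → MISS  vc=[]
1: 0x38 (blk 14, set 2) → L1-HIT  vc=[]
2: 0x59 (blk 22, set 2) → MISS  vc=[14]
3: 0x59 (blk 22, set 2) → L1-HIT  vc=[14]
4: 0x3a (blk 14, set 2) → VC-HIT  vc=[22]
5: 0x5b (blk 22, set 2) → VC-HIT  vc=[14]
6: 0x54 (blk 21, set 1) → MISS  vc=[14]
7: 0x38 (blk 14, set 2) → VC-HIT  vc=[22]
8: 0x3a (blk 14, set 2) → L1-HIT  vc=[22]
9: 0x3b (blk 14, set 2) → L1-HIT  vc=[22]
10: 0x38 (blk 14, set 2) → L1-HIT  vc=[22]
11: 0x3b (blk 14, set 2) → L1-HIT  vc=[22]
12: 0x3a (blk 14, set 2) → L1-HIT  vc=[22]
13: 0x3b (blk 14, set 2) → L1-HIT  vc=[22]
14: 0x38 (blk 14, set 2) → L1-HIT  vc=[22]
15: 0x47 (blk 17, set 1) → MISS  vc=[22, 21]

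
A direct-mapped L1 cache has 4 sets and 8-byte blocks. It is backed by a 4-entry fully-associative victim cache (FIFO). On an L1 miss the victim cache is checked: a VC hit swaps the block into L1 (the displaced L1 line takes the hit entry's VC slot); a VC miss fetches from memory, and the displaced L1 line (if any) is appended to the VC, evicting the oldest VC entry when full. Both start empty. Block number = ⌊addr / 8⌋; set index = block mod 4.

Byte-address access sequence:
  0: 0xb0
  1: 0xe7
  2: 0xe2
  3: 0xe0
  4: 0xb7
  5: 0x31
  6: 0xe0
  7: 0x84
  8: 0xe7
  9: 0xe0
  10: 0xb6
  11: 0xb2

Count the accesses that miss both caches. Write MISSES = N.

#0 0xb0→b22/s2 MISS; vc=[]
#1 0xe7→b28/s0 MISS; vc=[]
#2 0xe2→b28/s0 L1-HIT; vc=[]
#3 0xe0→b28/s0 L1-HIT; vc=[]
#4 0xb7→b22/s2 L1-HIT; vc=[]
#5 0x31→b6/s2 MISS; vc=[22]
#6 0xe0→b28/s0 L1-HIT; vc=[22]
#7 0x84→b16/s0 MISS; vc=[22,28]
#8 0xe7→b28/s0 VC-HIT; vc=[22,16]
#9 0xe0→b28/s0 L1-HIT; vc=[22,16]
#10 0xb6→b22/s2 VC-HIT; vc=[6,16]
#11 0xb2→b22/s2 L1-HIT; vc=[6,16]

MISSES = 4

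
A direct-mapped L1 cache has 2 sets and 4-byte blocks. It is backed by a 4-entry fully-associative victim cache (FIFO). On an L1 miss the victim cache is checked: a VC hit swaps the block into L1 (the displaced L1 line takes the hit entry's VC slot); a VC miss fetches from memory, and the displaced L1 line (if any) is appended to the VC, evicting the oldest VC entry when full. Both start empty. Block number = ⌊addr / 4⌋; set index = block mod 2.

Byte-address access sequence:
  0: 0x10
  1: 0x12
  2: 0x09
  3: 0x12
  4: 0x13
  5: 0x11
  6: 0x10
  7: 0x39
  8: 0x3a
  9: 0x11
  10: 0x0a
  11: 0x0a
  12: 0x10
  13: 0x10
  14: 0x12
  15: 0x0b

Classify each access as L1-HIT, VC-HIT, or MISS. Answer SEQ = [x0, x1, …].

SEQ = [MISS, L1-HIT, MISS, VC-HIT, L1-HIT, L1-HIT, L1-HIT, MISS, L1-HIT, VC-HIT, VC-HIT, L1-HIT, VC-HIT, L1-HIT, L1-HIT, VC-HIT]

  [0] addr=0x10 blk=4 s=0: MISS | VC []
  [1] addr=0x12 blk=4 s=0: L1-HIT | VC []
  [2] addr=0x9 blk=2 s=0: MISS | VC [4]
  [3] addr=0x12 blk=4 s=0: VC-HIT | VC [2]
  [4] addr=0x13 blk=4 s=0: L1-HIT | VC [2]
  [5] addr=0x11 blk=4 s=0: L1-HIT | VC [2]
  [6] addr=0x10 blk=4 s=0: L1-HIT | VC [2]
  [7] addr=0x39 blk=14 s=0: MISS | VC [2, 4]
  [8] addr=0x3a blk=14 s=0: L1-HIT | VC [2, 4]
  [9] addr=0x11 blk=4 s=0: VC-HIT | VC [2, 14]
  [10] addr=0xa blk=2 s=0: VC-HIT | VC [4, 14]
  [11] addr=0xa blk=2 s=0: L1-HIT | VC [4, 14]
  [12] addr=0x10 blk=4 s=0: VC-HIT | VC [2, 14]
  [13] addr=0x10 blk=4 s=0: L1-HIT | VC [2, 14]
  [14] addr=0x12 blk=4 s=0: L1-HIT | VC [2, 14]
  [15] addr=0xb blk=2 s=0: VC-HIT | VC [4, 14]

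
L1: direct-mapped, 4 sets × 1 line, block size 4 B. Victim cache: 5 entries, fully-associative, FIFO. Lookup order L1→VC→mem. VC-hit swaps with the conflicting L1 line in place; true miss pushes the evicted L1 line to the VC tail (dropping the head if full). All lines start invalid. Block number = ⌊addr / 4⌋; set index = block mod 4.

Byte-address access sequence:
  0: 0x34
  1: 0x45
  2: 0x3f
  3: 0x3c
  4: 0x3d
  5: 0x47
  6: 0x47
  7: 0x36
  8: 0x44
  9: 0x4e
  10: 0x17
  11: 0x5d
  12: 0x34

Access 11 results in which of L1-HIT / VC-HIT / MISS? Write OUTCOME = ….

0: 0x34 (blk 13, set 1) → MISS  vc=[]
1: 0x45 (blk 17, set 1) → MISS  vc=[13]
2: 0x3f (blk 15, set 3) → MISS  vc=[13]
3: 0x3c (blk 15, set 3) → L1-HIT  vc=[13]
4: 0x3d (blk 15, set 3) → L1-HIT  vc=[13]
5: 0x47 (blk 17, set 1) → L1-HIT  vc=[13]
6: 0x47 (blk 17, set 1) → L1-HIT  vc=[13]
7: 0x36 (blk 13, set 1) → VC-HIT  vc=[17]
8: 0x44 (blk 17, set 1) → VC-HIT  vc=[13]
9: 0x4e (blk 19, set 3) → MISS  vc=[13, 15]
10: 0x17 (blk 5, set 1) → MISS  vc=[13, 15, 17]
11: 0x5d (blk 23, set 3) → MISS  vc=[13, 15, 17, 19]
12: 0x34 (blk 13, set 1) → VC-HIT  vc=[5, 15, 17, 19]

OUTCOME = MISS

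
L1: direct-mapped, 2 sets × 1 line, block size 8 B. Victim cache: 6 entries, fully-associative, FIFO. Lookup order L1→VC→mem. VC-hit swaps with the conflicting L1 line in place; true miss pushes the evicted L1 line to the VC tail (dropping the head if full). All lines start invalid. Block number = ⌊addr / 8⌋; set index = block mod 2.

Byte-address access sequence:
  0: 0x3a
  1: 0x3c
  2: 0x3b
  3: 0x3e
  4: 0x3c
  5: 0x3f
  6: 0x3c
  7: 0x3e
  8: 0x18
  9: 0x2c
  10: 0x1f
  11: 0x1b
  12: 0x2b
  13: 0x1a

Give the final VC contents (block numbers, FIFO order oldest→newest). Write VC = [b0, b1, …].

#0 0x3a→b7/s1 MISS; vc=[]
#1 0x3c→b7/s1 L1-HIT; vc=[]
#2 0x3b→b7/s1 L1-HIT; vc=[]
#3 0x3e→b7/s1 L1-HIT; vc=[]
#4 0x3c→b7/s1 L1-HIT; vc=[]
#5 0x3f→b7/s1 L1-HIT; vc=[]
#6 0x3c→b7/s1 L1-HIT; vc=[]
#7 0x3e→b7/s1 L1-HIT; vc=[]
#8 0x18→b3/s1 MISS; vc=[7]
#9 0x2c→b5/s1 MISS; vc=[7,3]
#10 0x1f→b3/s1 VC-HIT; vc=[7,5]
#11 0x1b→b3/s1 L1-HIT; vc=[7,5]
#12 0x2b→b5/s1 VC-HIT; vc=[7,3]
#13 0x1a→b3/s1 VC-HIT; vc=[7,5]

VC = [7, 5]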